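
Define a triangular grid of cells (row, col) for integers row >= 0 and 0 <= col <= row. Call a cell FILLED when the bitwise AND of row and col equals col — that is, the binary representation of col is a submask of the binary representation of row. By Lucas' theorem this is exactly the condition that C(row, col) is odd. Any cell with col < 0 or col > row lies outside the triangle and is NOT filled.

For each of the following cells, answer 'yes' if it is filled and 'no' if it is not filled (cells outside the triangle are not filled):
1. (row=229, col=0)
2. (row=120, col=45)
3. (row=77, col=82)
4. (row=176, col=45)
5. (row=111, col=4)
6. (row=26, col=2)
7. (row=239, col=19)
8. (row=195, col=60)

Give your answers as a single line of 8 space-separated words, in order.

(229,0): row=0b11100101, col=0b0, row AND col = 0b0 = 0; 0 == 0 -> filled
(120,45): row=0b1111000, col=0b101101, row AND col = 0b101000 = 40; 40 != 45 -> empty
(77,82): col outside [0, 77] -> not filled
(176,45): row=0b10110000, col=0b101101, row AND col = 0b100000 = 32; 32 != 45 -> empty
(111,4): row=0b1101111, col=0b100, row AND col = 0b100 = 4; 4 == 4 -> filled
(26,2): row=0b11010, col=0b10, row AND col = 0b10 = 2; 2 == 2 -> filled
(239,19): row=0b11101111, col=0b10011, row AND col = 0b11 = 3; 3 != 19 -> empty
(195,60): row=0b11000011, col=0b111100, row AND col = 0b0 = 0; 0 != 60 -> empty

Answer: yes no no no yes yes no no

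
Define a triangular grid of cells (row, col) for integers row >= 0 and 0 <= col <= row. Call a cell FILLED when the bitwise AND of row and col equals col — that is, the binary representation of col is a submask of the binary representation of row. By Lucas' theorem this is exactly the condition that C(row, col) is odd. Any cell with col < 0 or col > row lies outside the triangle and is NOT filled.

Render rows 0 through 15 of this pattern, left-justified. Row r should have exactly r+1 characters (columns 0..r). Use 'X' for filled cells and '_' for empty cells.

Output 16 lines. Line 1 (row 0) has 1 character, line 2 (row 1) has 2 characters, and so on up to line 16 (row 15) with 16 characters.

Answer: X
XX
X_X
XXXX
X___X
XX__XX
X_X_X_X
XXXXXXXX
X_______X
XX______XX
X_X_____X_X
XXXX____XXXX
X___X___X___X
XX__XX__XX__XX
X_X_X_X_X_X_X_X
XXXXXXXXXXXXXXXX

Derivation:
r0=0: X
r1=1: XX
r2=10: X_X
r3=11: XXXX
r4=100: X___X
r5=101: XX__XX
r6=110: X_X_X_X
r7=111: XXXXXXXX
r8=1000: X_______X
r9=1001: XX______XX
r10=1010: X_X_____X_X
r11=1011: XXXX____XXXX
r12=1100: X___X___X___X
r13=1101: XX__XX__XX__XX
r14=1110: X_X_X_X_X_X_X_X
r15=1111: XXXXXXXXXXXXXXXX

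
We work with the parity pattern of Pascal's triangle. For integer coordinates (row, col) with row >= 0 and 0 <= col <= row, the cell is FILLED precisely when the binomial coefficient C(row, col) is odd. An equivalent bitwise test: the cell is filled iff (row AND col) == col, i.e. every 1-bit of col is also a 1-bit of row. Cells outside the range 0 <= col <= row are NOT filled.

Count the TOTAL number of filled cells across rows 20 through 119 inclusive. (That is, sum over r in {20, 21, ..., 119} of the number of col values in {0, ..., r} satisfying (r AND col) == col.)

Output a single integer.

Answer: 1656

Derivation:
r20=10100 pc2: +4 =4
r21=10101 pc3: +8 =12
r22=10110 pc3: +8 =20
r23=10111 pc4: +16 =36
r24=11000 pc2: +4 =40
r25=11001 pc3: +8 =48
r26=11010 pc3: +8 =56
r27=11011 pc4: +16 =72
r28=11100 pc3: +8 =80
r29=11101 pc4: +16 =96
r30=11110 pc4: +16 =112
r31=11111 pc5: +32 =144
r32=100000 pc1: +2 =146
r33=100001 pc2: +4 =150
r34=100010 pc2: +4 =154
r35=100011 pc3: +8 =162
r36=100100 pc2: +4 =166
r37=100101 pc3: +8 =174
r38=100110 pc3: +8 =182
r39=100111 pc4: +16 =198
r40=101000 pc2: +4 =202
r41=101001 pc3: +8 =210
r42=101010 pc3: +8 =218
r43=101011 pc4: +16 =234
r44=101100 pc3: +8 =242
r45=101101 pc4: +16 =258
r46=101110 pc4: +16 =274
r47=101111 pc5: +32 =306
r48=110000 pc2: +4 =310
r49=110001 pc3: +8 =318
r50=110010 pc3: +8 =326
r51=110011 pc4: +16 =342
r52=110100 pc3: +8 =350
r53=110101 pc4: +16 =366
r54=110110 pc4: +16 =382
r55=110111 pc5: +32 =414
r56=111000 pc3: +8 =422
r57=111001 pc4: +16 =438
r58=111010 pc4: +16 =454
r59=111011 pc5: +32 =486
r60=111100 pc4: +16 =502
r61=111101 pc5: +32 =534
r62=111110 pc5: +32 =566
r63=111111 pc6: +64 =630
r64=1000000 pc1: +2 =632
r65=1000001 pc2: +4 =636
r66=1000010 pc2: +4 =640
r67=1000011 pc3: +8 =648
r68=1000100 pc2: +4 =652
r69=1000101 pc3: +8 =660
r70=1000110 pc3: +8 =668
r71=1000111 pc4: +16 =684
r72=1001000 pc2: +4 =688
r73=1001001 pc3: +8 =696
r74=1001010 pc3: +8 =704
r75=1001011 pc4: +16 =720
r76=1001100 pc3: +8 =728
r77=1001101 pc4: +16 =744
r78=1001110 pc4: +16 =760
r79=1001111 pc5: +32 =792
r80=1010000 pc2: +4 =796
r81=1010001 pc3: +8 =804
r82=1010010 pc3: +8 =812
r83=1010011 pc4: +16 =828
r84=1010100 pc3: +8 =836
r85=1010101 pc4: +16 =852
r86=1010110 pc4: +16 =868
r87=1010111 pc5: +32 =900
r88=1011000 pc3: +8 =908
r89=1011001 pc4: +16 =924
r90=1011010 pc4: +16 =940
r91=1011011 pc5: +32 =972
r92=1011100 pc4: +16 =988
r93=1011101 pc5: +32 =1020
r94=1011110 pc5: +32 =1052
r95=1011111 pc6: +64 =1116
r96=1100000 pc2: +4 =1120
r97=1100001 pc3: +8 =1128
r98=1100010 pc3: +8 =1136
r99=1100011 pc4: +16 =1152
r100=1100100 pc3: +8 =1160
r101=1100101 pc4: +16 =1176
r102=1100110 pc4: +16 =1192
r103=1100111 pc5: +32 =1224
r104=1101000 pc3: +8 =1232
r105=1101001 pc4: +16 =1248
r106=1101010 pc4: +16 =1264
r107=1101011 pc5: +32 =1296
r108=1101100 pc4: +16 =1312
r109=1101101 pc5: +32 =1344
r110=1101110 pc5: +32 =1376
r111=1101111 pc6: +64 =1440
r112=1110000 pc3: +8 =1448
r113=1110001 pc4: +16 =1464
r114=1110010 pc4: +16 =1480
r115=1110011 pc5: +32 =1512
r116=1110100 pc4: +16 =1528
r117=1110101 pc5: +32 =1560
r118=1110110 pc5: +32 =1592
r119=1110111 pc6: +64 =1656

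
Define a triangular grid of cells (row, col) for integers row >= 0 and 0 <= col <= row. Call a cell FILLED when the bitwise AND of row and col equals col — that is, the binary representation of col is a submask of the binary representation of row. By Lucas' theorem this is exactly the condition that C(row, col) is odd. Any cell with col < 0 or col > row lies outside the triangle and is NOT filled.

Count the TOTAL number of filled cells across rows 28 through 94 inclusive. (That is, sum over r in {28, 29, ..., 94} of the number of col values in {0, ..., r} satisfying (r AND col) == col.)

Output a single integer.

r28=11100 pc3: +8 =8
r29=11101 pc4: +16 =24
r30=11110 pc4: +16 =40
r31=11111 pc5: +32 =72
r32=100000 pc1: +2 =74
r33=100001 pc2: +4 =78
r34=100010 pc2: +4 =82
r35=100011 pc3: +8 =90
r36=100100 pc2: +4 =94
r37=100101 pc3: +8 =102
r38=100110 pc3: +8 =110
r39=100111 pc4: +16 =126
r40=101000 pc2: +4 =130
r41=101001 pc3: +8 =138
r42=101010 pc3: +8 =146
r43=101011 pc4: +16 =162
r44=101100 pc3: +8 =170
r45=101101 pc4: +16 =186
r46=101110 pc4: +16 =202
r47=101111 pc5: +32 =234
r48=110000 pc2: +4 =238
r49=110001 pc3: +8 =246
r50=110010 pc3: +8 =254
r51=110011 pc4: +16 =270
r52=110100 pc3: +8 =278
r53=110101 pc4: +16 =294
r54=110110 pc4: +16 =310
r55=110111 pc5: +32 =342
r56=111000 pc3: +8 =350
r57=111001 pc4: +16 =366
r58=111010 pc4: +16 =382
r59=111011 pc5: +32 =414
r60=111100 pc4: +16 =430
r61=111101 pc5: +32 =462
r62=111110 pc5: +32 =494
r63=111111 pc6: +64 =558
r64=1000000 pc1: +2 =560
r65=1000001 pc2: +4 =564
r66=1000010 pc2: +4 =568
r67=1000011 pc3: +8 =576
r68=1000100 pc2: +4 =580
r69=1000101 pc3: +8 =588
r70=1000110 pc3: +8 =596
r71=1000111 pc4: +16 =612
r72=1001000 pc2: +4 =616
r73=1001001 pc3: +8 =624
r74=1001010 pc3: +8 =632
r75=1001011 pc4: +16 =648
r76=1001100 pc3: +8 =656
r77=1001101 pc4: +16 =672
r78=1001110 pc4: +16 =688
r79=1001111 pc5: +32 =720
r80=1010000 pc2: +4 =724
r81=1010001 pc3: +8 =732
r82=1010010 pc3: +8 =740
r83=1010011 pc4: +16 =756
r84=1010100 pc3: +8 =764
r85=1010101 pc4: +16 =780
r86=1010110 pc4: +16 =796
r87=1010111 pc5: +32 =828
r88=1011000 pc3: +8 =836
r89=1011001 pc4: +16 =852
r90=1011010 pc4: +16 =868
r91=1011011 pc5: +32 =900
r92=1011100 pc4: +16 =916
r93=1011101 pc5: +32 =948
r94=1011110 pc5: +32 =980

Answer: 980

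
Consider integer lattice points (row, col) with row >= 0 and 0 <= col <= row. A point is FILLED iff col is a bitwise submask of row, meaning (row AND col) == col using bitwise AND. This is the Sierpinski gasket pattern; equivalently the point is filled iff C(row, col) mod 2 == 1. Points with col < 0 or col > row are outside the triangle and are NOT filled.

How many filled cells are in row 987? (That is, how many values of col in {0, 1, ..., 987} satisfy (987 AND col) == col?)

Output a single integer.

987 in binary = 1111011011
popcount(987) = number of 1-bits in 1111011011 = 8
A col c satisfies (987 AND c) == c iff every set bit of c is also set in 987; each of the 8 set bits of 987 can independently be on or off in c.
count = 2^8 = 256

Answer: 256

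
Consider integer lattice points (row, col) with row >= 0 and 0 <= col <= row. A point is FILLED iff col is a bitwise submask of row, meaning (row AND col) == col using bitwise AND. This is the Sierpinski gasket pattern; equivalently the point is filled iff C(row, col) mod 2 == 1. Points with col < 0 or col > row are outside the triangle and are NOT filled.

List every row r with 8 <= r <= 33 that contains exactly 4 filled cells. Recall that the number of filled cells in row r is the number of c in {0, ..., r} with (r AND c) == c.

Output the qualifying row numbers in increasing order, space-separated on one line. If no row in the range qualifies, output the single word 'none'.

Answer: 9 10 12 17 18 20 24 33

Derivation:
Row r has 2^popcount(r) filled cells, so we need popcount(r) = log2(4) = 2.
Scan r = 8..33 and keep those with exactly 2 one-bits:
r=8=1000 popcount=1 -> skip
r=9=1001 popcount=2 -> KEEP
r=10=1010 popcount=2 -> KEEP
r=11=1011 popcount=3 -> skip
r=12=1100 popcount=2 -> KEEP
r=13=1101 popcount=3 -> skip
r=14=1110 popcount=3 -> skip
r=15=1111 popcount=4 -> skip
r=16=10000 popcount=1 -> skip
r=17=10001 popcount=2 -> KEEP
r=18=10010 popcount=2 -> KEEP
r=19=10011 popcount=3 -> skip
r=20=10100 popcount=2 -> KEEP
r=21=10101 popcount=3 -> skip
r=22=10110 popcount=3 -> skip
r=23=10111 popcount=4 -> skip
r=24=11000 popcount=2 -> KEEP
r=25=11001 popcount=3 -> skip
r=26=11010 popcount=3 -> skip
r=27=11011 popcount=4 -> skip
r=28=11100 popcount=3 -> skip
r=29=11101 popcount=4 -> skip
r=30=11110 popcount=4 -> skip
r=31=11111 popcount=5 -> skip
r=32=100000 popcount=1 -> skip
r=33=100001 popcount=2 -> KEEP
Kept rows: 9 10 12 17 18 20 24 33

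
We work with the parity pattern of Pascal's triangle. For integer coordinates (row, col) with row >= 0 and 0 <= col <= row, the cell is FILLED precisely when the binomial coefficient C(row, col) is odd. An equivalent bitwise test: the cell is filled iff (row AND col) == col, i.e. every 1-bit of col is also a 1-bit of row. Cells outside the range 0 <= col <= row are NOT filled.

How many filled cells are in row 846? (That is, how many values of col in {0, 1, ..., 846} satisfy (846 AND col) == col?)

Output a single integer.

Answer: 64

Derivation:
846 in binary = 1101001110
popcount(846) = number of 1-bits in 1101001110 = 6
A col c satisfies (846 AND c) == c iff every set bit of c is also set in 846; each of the 6 set bits of 846 can independently be on or off in c.
count = 2^6 = 64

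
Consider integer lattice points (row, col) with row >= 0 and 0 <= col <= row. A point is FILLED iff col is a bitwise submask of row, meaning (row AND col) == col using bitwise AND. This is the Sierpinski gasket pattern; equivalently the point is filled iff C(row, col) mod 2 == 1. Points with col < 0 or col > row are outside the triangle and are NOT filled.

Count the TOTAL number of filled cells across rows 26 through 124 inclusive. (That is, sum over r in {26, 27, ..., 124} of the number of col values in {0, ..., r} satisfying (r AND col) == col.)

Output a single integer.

r26=11010 pc3: +8 =8
r27=11011 pc4: +16 =24
r28=11100 pc3: +8 =32
r29=11101 pc4: +16 =48
r30=11110 pc4: +16 =64
r31=11111 pc5: +32 =96
r32=100000 pc1: +2 =98
r33=100001 pc2: +4 =102
r34=100010 pc2: +4 =106
r35=100011 pc3: +8 =114
r36=100100 pc2: +4 =118
r37=100101 pc3: +8 =126
r38=100110 pc3: +8 =134
r39=100111 pc4: +16 =150
r40=101000 pc2: +4 =154
r41=101001 pc3: +8 =162
r42=101010 pc3: +8 =170
r43=101011 pc4: +16 =186
r44=101100 pc3: +8 =194
r45=101101 pc4: +16 =210
r46=101110 pc4: +16 =226
r47=101111 pc5: +32 =258
r48=110000 pc2: +4 =262
r49=110001 pc3: +8 =270
r50=110010 pc3: +8 =278
r51=110011 pc4: +16 =294
r52=110100 pc3: +8 =302
r53=110101 pc4: +16 =318
r54=110110 pc4: +16 =334
r55=110111 pc5: +32 =366
r56=111000 pc3: +8 =374
r57=111001 pc4: +16 =390
r58=111010 pc4: +16 =406
r59=111011 pc5: +32 =438
r60=111100 pc4: +16 =454
r61=111101 pc5: +32 =486
r62=111110 pc5: +32 =518
r63=111111 pc6: +64 =582
r64=1000000 pc1: +2 =584
r65=1000001 pc2: +4 =588
r66=1000010 pc2: +4 =592
r67=1000011 pc3: +8 =600
r68=1000100 pc2: +4 =604
r69=1000101 pc3: +8 =612
r70=1000110 pc3: +8 =620
r71=1000111 pc4: +16 =636
r72=1001000 pc2: +4 =640
r73=1001001 pc3: +8 =648
r74=1001010 pc3: +8 =656
r75=1001011 pc4: +16 =672
r76=1001100 pc3: +8 =680
r77=1001101 pc4: +16 =696
r78=1001110 pc4: +16 =712
r79=1001111 pc5: +32 =744
r80=1010000 pc2: +4 =748
r81=1010001 pc3: +8 =756
r82=1010010 pc3: +8 =764
r83=1010011 pc4: +16 =780
r84=1010100 pc3: +8 =788
r85=1010101 pc4: +16 =804
r86=1010110 pc4: +16 =820
r87=1010111 pc5: +32 =852
r88=1011000 pc3: +8 =860
r89=1011001 pc4: +16 =876
r90=1011010 pc4: +16 =892
r91=1011011 pc5: +32 =924
r92=1011100 pc4: +16 =940
r93=1011101 pc5: +32 =972
r94=1011110 pc5: +32 =1004
r95=1011111 pc6: +64 =1068
r96=1100000 pc2: +4 =1072
r97=1100001 pc3: +8 =1080
r98=1100010 pc3: +8 =1088
r99=1100011 pc4: +16 =1104
r100=1100100 pc3: +8 =1112
r101=1100101 pc4: +16 =1128
r102=1100110 pc4: +16 =1144
r103=1100111 pc5: +32 =1176
r104=1101000 pc3: +8 =1184
r105=1101001 pc4: +16 =1200
r106=1101010 pc4: +16 =1216
r107=1101011 pc5: +32 =1248
r108=1101100 pc4: +16 =1264
r109=1101101 pc5: +32 =1296
r110=1101110 pc5: +32 =1328
r111=1101111 pc6: +64 =1392
r112=1110000 pc3: +8 =1400
r113=1110001 pc4: +16 =1416
r114=1110010 pc4: +16 =1432
r115=1110011 pc5: +32 =1464
r116=1110100 pc4: +16 =1480
r117=1110101 pc5: +32 =1512
r118=1110110 pc5: +32 =1544
r119=1110111 pc6: +64 =1608
r120=1111000 pc4: +16 =1624
r121=1111001 pc5: +32 =1656
r122=1111010 pc5: +32 =1688
r123=1111011 pc6: +64 =1752
r124=1111100 pc5: +32 =1784

Answer: 1784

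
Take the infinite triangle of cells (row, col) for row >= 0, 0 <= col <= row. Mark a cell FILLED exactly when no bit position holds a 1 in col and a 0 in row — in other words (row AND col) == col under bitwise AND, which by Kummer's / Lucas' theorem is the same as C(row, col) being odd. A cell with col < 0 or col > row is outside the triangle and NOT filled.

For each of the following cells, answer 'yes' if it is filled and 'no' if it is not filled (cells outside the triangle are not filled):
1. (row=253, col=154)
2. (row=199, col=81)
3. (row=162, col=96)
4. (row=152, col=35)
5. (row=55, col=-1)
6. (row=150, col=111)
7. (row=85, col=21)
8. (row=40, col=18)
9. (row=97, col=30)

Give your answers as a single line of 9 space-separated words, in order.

(253,154): row=0b11111101, col=0b10011010, row AND col = 0b10011000 = 152; 152 != 154 -> empty
(199,81): row=0b11000111, col=0b1010001, row AND col = 0b1000001 = 65; 65 != 81 -> empty
(162,96): row=0b10100010, col=0b1100000, row AND col = 0b100000 = 32; 32 != 96 -> empty
(152,35): row=0b10011000, col=0b100011, row AND col = 0b0 = 0; 0 != 35 -> empty
(55,-1): col outside [0, 55] -> not filled
(150,111): row=0b10010110, col=0b1101111, row AND col = 0b110 = 6; 6 != 111 -> empty
(85,21): row=0b1010101, col=0b10101, row AND col = 0b10101 = 21; 21 == 21 -> filled
(40,18): row=0b101000, col=0b10010, row AND col = 0b0 = 0; 0 != 18 -> empty
(97,30): row=0b1100001, col=0b11110, row AND col = 0b0 = 0; 0 != 30 -> empty

Answer: no no no no no no yes no no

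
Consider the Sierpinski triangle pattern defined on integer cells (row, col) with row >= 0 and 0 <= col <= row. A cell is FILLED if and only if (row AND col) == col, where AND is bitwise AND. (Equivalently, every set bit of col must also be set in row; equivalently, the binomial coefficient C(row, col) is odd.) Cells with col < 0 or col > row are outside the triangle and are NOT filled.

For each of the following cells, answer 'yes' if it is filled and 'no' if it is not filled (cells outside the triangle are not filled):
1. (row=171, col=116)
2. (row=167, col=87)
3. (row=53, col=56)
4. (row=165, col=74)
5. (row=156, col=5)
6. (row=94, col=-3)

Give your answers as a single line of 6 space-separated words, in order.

(171,116): row=0b10101011, col=0b1110100, row AND col = 0b100000 = 32; 32 != 116 -> empty
(167,87): row=0b10100111, col=0b1010111, row AND col = 0b111 = 7; 7 != 87 -> empty
(53,56): col outside [0, 53] -> not filled
(165,74): row=0b10100101, col=0b1001010, row AND col = 0b0 = 0; 0 != 74 -> empty
(156,5): row=0b10011100, col=0b101, row AND col = 0b100 = 4; 4 != 5 -> empty
(94,-3): col outside [0, 94] -> not filled

Answer: no no no no no no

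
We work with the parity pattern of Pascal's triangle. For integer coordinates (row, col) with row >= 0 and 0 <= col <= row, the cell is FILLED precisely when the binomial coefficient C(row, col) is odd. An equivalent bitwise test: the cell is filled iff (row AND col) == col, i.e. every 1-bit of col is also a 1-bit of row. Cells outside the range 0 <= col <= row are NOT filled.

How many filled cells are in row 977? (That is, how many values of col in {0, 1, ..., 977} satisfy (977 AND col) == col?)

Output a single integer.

Answer: 64

Derivation:
977 in binary = 1111010001
popcount(977) = number of 1-bits in 1111010001 = 6
A col c satisfies (977 AND c) == c iff every set bit of c is also set in 977; each of the 6 set bits of 977 can independently be on or off in c.
count = 2^6 = 64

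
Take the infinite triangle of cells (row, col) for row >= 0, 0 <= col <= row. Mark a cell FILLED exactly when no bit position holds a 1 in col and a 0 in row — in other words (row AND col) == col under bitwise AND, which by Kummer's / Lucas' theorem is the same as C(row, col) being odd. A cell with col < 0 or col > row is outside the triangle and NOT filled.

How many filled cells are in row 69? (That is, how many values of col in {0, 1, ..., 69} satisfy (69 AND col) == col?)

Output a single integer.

Answer: 8

Derivation:
69 in binary = 1000101
popcount(69) = number of 1-bits in 1000101 = 3
A col c satisfies (69 AND c) == c iff every set bit of c is also set in 69; each of the 3 set bits of 69 can independently be on or off in c.
count = 2^3 = 8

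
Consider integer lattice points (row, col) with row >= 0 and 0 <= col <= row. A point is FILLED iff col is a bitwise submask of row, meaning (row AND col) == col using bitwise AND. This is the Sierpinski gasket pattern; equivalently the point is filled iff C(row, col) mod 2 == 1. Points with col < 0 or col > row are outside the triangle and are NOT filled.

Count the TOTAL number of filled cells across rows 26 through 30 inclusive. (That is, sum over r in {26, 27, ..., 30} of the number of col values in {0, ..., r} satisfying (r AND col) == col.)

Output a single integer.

r26=11010 pc3: +8 =8
r27=11011 pc4: +16 =24
r28=11100 pc3: +8 =32
r29=11101 pc4: +16 =48
r30=11110 pc4: +16 =64

Answer: 64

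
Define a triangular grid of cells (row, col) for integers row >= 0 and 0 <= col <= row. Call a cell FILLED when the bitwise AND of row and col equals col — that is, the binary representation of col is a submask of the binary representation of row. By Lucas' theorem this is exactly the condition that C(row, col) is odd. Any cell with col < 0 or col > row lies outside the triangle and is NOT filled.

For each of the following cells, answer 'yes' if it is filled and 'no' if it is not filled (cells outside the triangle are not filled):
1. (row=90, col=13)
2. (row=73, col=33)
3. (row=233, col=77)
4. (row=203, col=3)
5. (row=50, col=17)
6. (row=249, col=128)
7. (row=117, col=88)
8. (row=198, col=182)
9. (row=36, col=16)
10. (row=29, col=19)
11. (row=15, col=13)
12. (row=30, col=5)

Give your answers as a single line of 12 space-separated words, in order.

Answer: no no no yes no yes no no no no yes no

Derivation:
(90,13): row=0b1011010, col=0b1101, row AND col = 0b1000 = 8; 8 != 13 -> empty
(73,33): row=0b1001001, col=0b100001, row AND col = 0b1 = 1; 1 != 33 -> empty
(233,77): row=0b11101001, col=0b1001101, row AND col = 0b1001001 = 73; 73 != 77 -> empty
(203,3): row=0b11001011, col=0b11, row AND col = 0b11 = 3; 3 == 3 -> filled
(50,17): row=0b110010, col=0b10001, row AND col = 0b10000 = 16; 16 != 17 -> empty
(249,128): row=0b11111001, col=0b10000000, row AND col = 0b10000000 = 128; 128 == 128 -> filled
(117,88): row=0b1110101, col=0b1011000, row AND col = 0b1010000 = 80; 80 != 88 -> empty
(198,182): row=0b11000110, col=0b10110110, row AND col = 0b10000110 = 134; 134 != 182 -> empty
(36,16): row=0b100100, col=0b10000, row AND col = 0b0 = 0; 0 != 16 -> empty
(29,19): row=0b11101, col=0b10011, row AND col = 0b10001 = 17; 17 != 19 -> empty
(15,13): row=0b1111, col=0b1101, row AND col = 0b1101 = 13; 13 == 13 -> filled
(30,5): row=0b11110, col=0b101, row AND col = 0b100 = 4; 4 != 5 -> empty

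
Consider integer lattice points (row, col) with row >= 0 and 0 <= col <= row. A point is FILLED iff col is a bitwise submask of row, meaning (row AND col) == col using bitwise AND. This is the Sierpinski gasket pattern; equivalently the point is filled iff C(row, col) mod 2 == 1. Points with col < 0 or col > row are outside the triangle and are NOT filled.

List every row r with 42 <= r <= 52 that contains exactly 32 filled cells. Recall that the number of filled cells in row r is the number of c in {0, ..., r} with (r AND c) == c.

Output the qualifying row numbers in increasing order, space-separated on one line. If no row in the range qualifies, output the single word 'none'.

Answer: 47

Derivation:
Row r has 2^popcount(r) filled cells, so we need popcount(r) = log2(32) = 5.
Scan r = 42..52 and keep those with exactly 5 one-bits:
r=42=101010 popcount=3 -> skip
r=43=101011 popcount=4 -> skip
r=44=101100 popcount=3 -> skip
r=45=101101 popcount=4 -> skip
r=46=101110 popcount=4 -> skip
r=47=101111 popcount=5 -> KEEP
r=48=110000 popcount=2 -> skip
r=49=110001 popcount=3 -> skip
r=50=110010 popcount=3 -> skip
r=51=110011 popcount=4 -> skip
r=52=110100 popcount=3 -> skip
Kept rows: 47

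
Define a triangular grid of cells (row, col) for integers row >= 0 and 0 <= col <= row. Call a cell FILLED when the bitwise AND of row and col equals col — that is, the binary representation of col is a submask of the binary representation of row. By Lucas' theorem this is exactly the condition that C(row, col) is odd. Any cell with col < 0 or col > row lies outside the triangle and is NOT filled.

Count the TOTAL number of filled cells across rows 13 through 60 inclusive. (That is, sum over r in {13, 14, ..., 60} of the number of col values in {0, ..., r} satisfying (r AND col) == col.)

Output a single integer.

Answer: 552

Derivation:
r13=1101 pc3: +8 =8
r14=1110 pc3: +8 =16
r15=1111 pc4: +16 =32
r16=10000 pc1: +2 =34
r17=10001 pc2: +4 =38
r18=10010 pc2: +4 =42
r19=10011 pc3: +8 =50
r20=10100 pc2: +4 =54
r21=10101 pc3: +8 =62
r22=10110 pc3: +8 =70
r23=10111 pc4: +16 =86
r24=11000 pc2: +4 =90
r25=11001 pc3: +8 =98
r26=11010 pc3: +8 =106
r27=11011 pc4: +16 =122
r28=11100 pc3: +8 =130
r29=11101 pc4: +16 =146
r30=11110 pc4: +16 =162
r31=11111 pc5: +32 =194
r32=100000 pc1: +2 =196
r33=100001 pc2: +4 =200
r34=100010 pc2: +4 =204
r35=100011 pc3: +8 =212
r36=100100 pc2: +4 =216
r37=100101 pc3: +8 =224
r38=100110 pc3: +8 =232
r39=100111 pc4: +16 =248
r40=101000 pc2: +4 =252
r41=101001 pc3: +8 =260
r42=101010 pc3: +8 =268
r43=101011 pc4: +16 =284
r44=101100 pc3: +8 =292
r45=101101 pc4: +16 =308
r46=101110 pc4: +16 =324
r47=101111 pc5: +32 =356
r48=110000 pc2: +4 =360
r49=110001 pc3: +8 =368
r50=110010 pc3: +8 =376
r51=110011 pc4: +16 =392
r52=110100 pc3: +8 =400
r53=110101 pc4: +16 =416
r54=110110 pc4: +16 =432
r55=110111 pc5: +32 =464
r56=111000 pc3: +8 =472
r57=111001 pc4: +16 =488
r58=111010 pc4: +16 =504
r59=111011 pc5: +32 =536
r60=111100 pc4: +16 =552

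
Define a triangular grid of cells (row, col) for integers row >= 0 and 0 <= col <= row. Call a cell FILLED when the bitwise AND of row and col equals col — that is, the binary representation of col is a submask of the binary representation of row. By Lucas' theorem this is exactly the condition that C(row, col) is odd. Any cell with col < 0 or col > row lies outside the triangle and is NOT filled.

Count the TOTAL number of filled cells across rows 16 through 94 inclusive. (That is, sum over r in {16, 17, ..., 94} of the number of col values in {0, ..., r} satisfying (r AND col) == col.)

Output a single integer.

Answer: 1070

Derivation:
r16=10000 pc1: +2 =2
r17=10001 pc2: +4 =6
r18=10010 pc2: +4 =10
r19=10011 pc3: +8 =18
r20=10100 pc2: +4 =22
r21=10101 pc3: +8 =30
r22=10110 pc3: +8 =38
r23=10111 pc4: +16 =54
r24=11000 pc2: +4 =58
r25=11001 pc3: +8 =66
r26=11010 pc3: +8 =74
r27=11011 pc4: +16 =90
r28=11100 pc3: +8 =98
r29=11101 pc4: +16 =114
r30=11110 pc4: +16 =130
r31=11111 pc5: +32 =162
r32=100000 pc1: +2 =164
r33=100001 pc2: +4 =168
r34=100010 pc2: +4 =172
r35=100011 pc3: +8 =180
r36=100100 pc2: +4 =184
r37=100101 pc3: +8 =192
r38=100110 pc3: +8 =200
r39=100111 pc4: +16 =216
r40=101000 pc2: +4 =220
r41=101001 pc3: +8 =228
r42=101010 pc3: +8 =236
r43=101011 pc4: +16 =252
r44=101100 pc3: +8 =260
r45=101101 pc4: +16 =276
r46=101110 pc4: +16 =292
r47=101111 pc5: +32 =324
r48=110000 pc2: +4 =328
r49=110001 pc3: +8 =336
r50=110010 pc3: +8 =344
r51=110011 pc4: +16 =360
r52=110100 pc3: +8 =368
r53=110101 pc4: +16 =384
r54=110110 pc4: +16 =400
r55=110111 pc5: +32 =432
r56=111000 pc3: +8 =440
r57=111001 pc4: +16 =456
r58=111010 pc4: +16 =472
r59=111011 pc5: +32 =504
r60=111100 pc4: +16 =520
r61=111101 pc5: +32 =552
r62=111110 pc5: +32 =584
r63=111111 pc6: +64 =648
r64=1000000 pc1: +2 =650
r65=1000001 pc2: +4 =654
r66=1000010 pc2: +4 =658
r67=1000011 pc3: +8 =666
r68=1000100 pc2: +4 =670
r69=1000101 pc3: +8 =678
r70=1000110 pc3: +8 =686
r71=1000111 pc4: +16 =702
r72=1001000 pc2: +4 =706
r73=1001001 pc3: +8 =714
r74=1001010 pc3: +8 =722
r75=1001011 pc4: +16 =738
r76=1001100 pc3: +8 =746
r77=1001101 pc4: +16 =762
r78=1001110 pc4: +16 =778
r79=1001111 pc5: +32 =810
r80=1010000 pc2: +4 =814
r81=1010001 pc3: +8 =822
r82=1010010 pc3: +8 =830
r83=1010011 pc4: +16 =846
r84=1010100 pc3: +8 =854
r85=1010101 pc4: +16 =870
r86=1010110 pc4: +16 =886
r87=1010111 pc5: +32 =918
r88=1011000 pc3: +8 =926
r89=1011001 pc4: +16 =942
r90=1011010 pc4: +16 =958
r91=1011011 pc5: +32 =990
r92=1011100 pc4: +16 =1006
r93=1011101 pc5: +32 =1038
r94=1011110 pc5: +32 =1070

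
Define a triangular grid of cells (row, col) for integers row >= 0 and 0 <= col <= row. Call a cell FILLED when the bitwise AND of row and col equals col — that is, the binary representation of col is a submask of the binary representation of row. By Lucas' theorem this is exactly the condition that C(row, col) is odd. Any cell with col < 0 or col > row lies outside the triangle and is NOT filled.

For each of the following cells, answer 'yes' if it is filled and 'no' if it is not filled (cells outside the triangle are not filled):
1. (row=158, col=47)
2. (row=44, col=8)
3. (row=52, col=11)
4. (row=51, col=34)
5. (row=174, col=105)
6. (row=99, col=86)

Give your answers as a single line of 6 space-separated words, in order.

Answer: no yes no yes no no

Derivation:
(158,47): row=0b10011110, col=0b101111, row AND col = 0b1110 = 14; 14 != 47 -> empty
(44,8): row=0b101100, col=0b1000, row AND col = 0b1000 = 8; 8 == 8 -> filled
(52,11): row=0b110100, col=0b1011, row AND col = 0b0 = 0; 0 != 11 -> empty
(51,34): row=0b110011, col=0b100010, row AND col = 0b100010 = 34; 34 == 34 -> filled
(174,105): row=0b10101110, col=0b1101001, row AND col = 0b101000 = 40; 40 != 105 -> empty
(99,86): row=0b1100011, col=0b1010110, row AND col = 0b1000010 = 66; 66 != 86 -> empty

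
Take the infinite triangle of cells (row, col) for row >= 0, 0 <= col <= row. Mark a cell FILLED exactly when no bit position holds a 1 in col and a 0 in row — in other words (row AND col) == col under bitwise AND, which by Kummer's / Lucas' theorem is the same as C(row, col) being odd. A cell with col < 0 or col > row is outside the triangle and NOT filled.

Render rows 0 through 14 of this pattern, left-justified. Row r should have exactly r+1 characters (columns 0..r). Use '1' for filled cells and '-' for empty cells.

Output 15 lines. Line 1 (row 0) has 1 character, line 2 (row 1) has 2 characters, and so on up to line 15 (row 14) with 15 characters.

Answer: 1
11
1-1
1111
1---1
11--11
1-1-1-1
11111111
1-------1
11------11
1-1-----1-1
1111----1111
1---1---1---1
11--11--11--11
1-1-1-1-1-1-1-1

Derivation:
r0=0: 1
r1=1: 11
r2=10: 1-1
r3=11: 1111
r4=100: 1---1
r5=101: 11--11
r6=110: 1-1-1-1
r7=111: 11111111
r8=1000: 1-------1
r9=1001: 11------11
r10=1010: 1-1-----1-1
r11=1011: 1111----1111
r12=1100: 1---1---1---1
r13=1101: 11--11--11--11
r14=1110: 1-1-1-1-1-1-1-1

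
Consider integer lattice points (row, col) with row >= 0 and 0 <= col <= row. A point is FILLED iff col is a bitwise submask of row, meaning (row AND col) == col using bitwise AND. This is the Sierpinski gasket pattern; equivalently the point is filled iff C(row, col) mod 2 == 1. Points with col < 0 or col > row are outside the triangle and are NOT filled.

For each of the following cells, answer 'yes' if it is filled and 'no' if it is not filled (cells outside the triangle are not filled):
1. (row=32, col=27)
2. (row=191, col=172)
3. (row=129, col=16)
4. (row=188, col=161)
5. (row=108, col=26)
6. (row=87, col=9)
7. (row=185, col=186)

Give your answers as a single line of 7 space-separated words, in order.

Answer: no yes no no no no no

Derivation:
(32,27): row=0b100000, col=0b11011, row AND col = 0b0 = 0; 0 != 27 -> empty
(191,172): row=0b10111111, col=0b10101100, row AND col = 0b10101100 = 172; 172 == 172 -> filled
(129,16): row=0b10000001, col=0b10000, row AND col = 0b0 = 0; 0 != 16 -> empty
(188,161): row=0b10111100, col=0b10100001, row AND col = 0b10100000 = 160; 160 != 161 -> empty
(108,26): row=0b1101100, col=0b11010, row AND col = 0b1000 = 8; 8 != 26 -> empty
(87,9): row=0b1010111, col=0b1001, row AND col = 0b1 = 1; 1 != 9 -> empty
(185,186): col outside [0, 185] -> not filled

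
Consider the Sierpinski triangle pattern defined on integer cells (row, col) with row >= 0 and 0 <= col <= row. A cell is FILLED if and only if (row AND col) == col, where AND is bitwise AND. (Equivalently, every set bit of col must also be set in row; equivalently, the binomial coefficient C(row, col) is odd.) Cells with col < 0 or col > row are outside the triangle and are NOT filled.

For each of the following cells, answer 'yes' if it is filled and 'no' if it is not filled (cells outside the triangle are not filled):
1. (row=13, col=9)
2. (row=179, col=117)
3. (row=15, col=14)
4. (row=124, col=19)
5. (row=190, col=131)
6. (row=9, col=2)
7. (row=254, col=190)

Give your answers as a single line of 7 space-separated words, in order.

Answer: yes no yes no no no yes

Derivation:
(13,9): row=0b1101, col=0b1001, row AND col = 0b1001 = 9; 9 == 9 -> filled
(179,117): row=0b10110011, col=0b1110101, row AND col = 0b110001 = 49; 49 != 117 -> empty
(15,14): row=0b1111, col=0b1110, row AND col = 0b1110 = 14; 14 == 14 -> filled
(124,19): row=0b1111100, col=0b10011, row AND col = 0b10000 = 16; 16 != 19 -> empty
(190,131): row=0b10111110, col=0b10000011, row AND col = 0b10000010 = 130; 130 != 131 -> empty
(9,2): row=0b1001, col=0b10, row AND col = 0b0 = 0; 0 != 2 -> empty
(254,190): row=0b11111110, col=0b10111110, row AND col = 0b10111110 = 190; 190 == 190 -> filled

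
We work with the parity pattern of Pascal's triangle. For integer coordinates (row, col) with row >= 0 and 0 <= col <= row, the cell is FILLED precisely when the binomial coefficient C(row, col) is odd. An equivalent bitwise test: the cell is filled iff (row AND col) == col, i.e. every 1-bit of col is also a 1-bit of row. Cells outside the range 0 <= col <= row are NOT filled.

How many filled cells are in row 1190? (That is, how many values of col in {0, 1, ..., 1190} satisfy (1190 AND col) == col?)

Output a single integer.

1190 in binary = 10010100110
popcount(1190) = number of 1-bits in 10010100110 = 5
A col c satisfies (1190 AND c) == c iff every set bit of c is also set in 1190; each of the 5 set bits of 1190 can independently be on or off in c.
count = 2^5 = 32

Answer: 32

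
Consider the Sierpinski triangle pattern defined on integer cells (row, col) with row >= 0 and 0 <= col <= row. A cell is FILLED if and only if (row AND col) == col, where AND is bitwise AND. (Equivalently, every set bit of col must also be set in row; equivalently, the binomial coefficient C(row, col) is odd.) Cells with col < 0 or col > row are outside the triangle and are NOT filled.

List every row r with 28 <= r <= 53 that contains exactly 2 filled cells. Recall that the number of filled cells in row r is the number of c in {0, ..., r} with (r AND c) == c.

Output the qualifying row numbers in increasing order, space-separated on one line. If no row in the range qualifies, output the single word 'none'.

Row r has 2^popcount(r) filled cells, so we need popcount(r) = log2(2) = 1.
Scan r = 28..53 and keep those with exactly 1 one-bits:
r=28=11100 popcount=3 -> skip
r=29=11101 popcount=4 -> skip
r=30=11110 popcount=4 -> skip
r=31=11111 popcount=5 -> skip
r=32=100000 popcount=1 -> KEEP
r=33=100001 popcount=2 -> skip
r=34=100010 popcount=2 -> skip
r=35=100011 popcount=3 -> skip
r=36=100100 popcount=2 -> skip
r=37=100101 popcount=3 -> skip
r=38=100110 popcount=3 -> skip
r=39=100111 popcount=4 -> skip
r=40=101000 popcount=2 -> skip
r=41=101001 popcount=3 -> skip
r=42=101010 popcount=3 -> skip
r=43=101011 popcount=4 -> skip
r=44=101100 popcount=3 -> skip
r=45=101101 popcount=4 -> skip
r=46=101110 popcount=4 -> skip
r=47=101111 popcount=5 -> skip
r=48=110000 popcount=2 -> skip
r=49=110001 popcount=3 -> skip
r=50=110010 popcount=3 -> skip
r=51=110011 popcount=4 -> skip
r=52=110100 popcount=3 -> skip
r=53=110101 popcount=4 -> skip
Kept rows: 32

Answer: 32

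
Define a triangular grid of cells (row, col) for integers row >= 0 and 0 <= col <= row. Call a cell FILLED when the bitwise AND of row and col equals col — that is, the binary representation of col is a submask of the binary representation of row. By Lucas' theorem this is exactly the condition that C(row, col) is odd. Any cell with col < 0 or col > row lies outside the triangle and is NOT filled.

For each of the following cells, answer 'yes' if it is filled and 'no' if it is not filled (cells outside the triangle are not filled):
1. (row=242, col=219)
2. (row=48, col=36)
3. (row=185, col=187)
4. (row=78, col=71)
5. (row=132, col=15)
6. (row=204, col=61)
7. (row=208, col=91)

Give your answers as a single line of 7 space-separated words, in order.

Answer: no no no no no no no

Derivation:
(242,219): row=0b11110010, col=0b11011011, row AND col = 0b11010010 = 210; 210 != 219 -> empty
(48,36): row=0b110000, col=0b100100, row AND col = 0b100000 = 32; 32 != 36 -> empty
(185,187): col outside [0, 185] -> not filled
(78,71): row=0b1001110, col=0b1000111, row AND col = 0b1000110 = 70; 70 != 71 -> empty
(132,15): row=0b10000100, col=0b1111, row AND col = 0b100 = 4; 4 != 15 -> empty
(204,61): row=0b11001100, col=0b111101, row AND col = 0b1100 = 12; 12 != 61 -> empty
(208,91): row=0b11010000, col=0b1011011, row AND col = 0b1010000 = 80; 80 != 91 -> empty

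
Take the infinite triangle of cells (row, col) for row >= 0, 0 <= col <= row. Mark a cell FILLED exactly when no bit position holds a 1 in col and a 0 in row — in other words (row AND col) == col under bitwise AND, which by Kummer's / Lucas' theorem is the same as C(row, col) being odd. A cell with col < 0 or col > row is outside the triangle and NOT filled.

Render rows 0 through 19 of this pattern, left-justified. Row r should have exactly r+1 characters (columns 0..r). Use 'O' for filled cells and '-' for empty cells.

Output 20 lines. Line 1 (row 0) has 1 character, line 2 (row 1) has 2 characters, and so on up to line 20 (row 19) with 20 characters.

Answer: O
OO
O-O
OOOO
O---O
OO--OO
O-O-O-O
OOOOOOOO
O-------O
OO------OO
O-O-----O-O
OOOO----OOOO
O---O---O---O
OO--OO--OO--OO
O-O-O-O-O-O-O-O
OOOOOOOOOOOOOOOO
O---------------O
OO--------------OO
O-O-------------O-O
OOOO------------OOOO

Derivation:
r0=0: O
r1=1: OO
r2=10: O-O
r3=11: OOOO
r4=100: O---O
r5=101: OO--OO
r6=110: O-O-O-O
r7=111: OOOOOOOO
r8=1000: O-------O
r9=1001: OO------OO
r10=1010: O-O-----O-O
r11=1011: OOOO----OOOO
r12=1100: O---O---O---O
r13=1101: OO--OO--OO--OO
r14=1110: O-O-O-O-O-O-O-O
r15=1111: OOOOOOOOOOOOOOOO
r16=10000: O---------------O
r17=10001: OO--------------OO
r18=10010: O-O-------------O-O
r19=10011: OOOO------------OOOO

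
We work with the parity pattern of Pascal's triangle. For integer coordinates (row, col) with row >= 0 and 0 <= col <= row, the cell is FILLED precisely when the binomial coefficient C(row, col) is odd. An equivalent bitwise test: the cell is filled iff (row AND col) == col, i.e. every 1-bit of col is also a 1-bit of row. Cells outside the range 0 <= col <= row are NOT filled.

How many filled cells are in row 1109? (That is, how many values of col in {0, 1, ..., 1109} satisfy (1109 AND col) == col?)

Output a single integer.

1109 in binary = 10001010101
popcount(1109) = number of 1-bits in 10001010101 = 5
A col c satisfies (1109 AND c) == c iff every set bit of c is also set in 1109; each of the 5 set bits of 1109 can independently be on or off in c.
count = 2^5 = 32

Answer: 32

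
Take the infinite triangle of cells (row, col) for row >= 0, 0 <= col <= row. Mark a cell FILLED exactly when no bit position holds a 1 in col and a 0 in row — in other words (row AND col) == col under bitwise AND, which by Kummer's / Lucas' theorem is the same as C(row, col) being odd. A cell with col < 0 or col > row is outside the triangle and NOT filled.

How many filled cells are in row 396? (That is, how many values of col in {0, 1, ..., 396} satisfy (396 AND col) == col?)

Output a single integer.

396 in binary = 110001100
popcount(396) = number of 1-bits in 110001100 = 4
A col c satisfies (396 AND c) == c iff every set bit of c is also set in 396; each of the 4 set bits of 396 can independently be on or off in c.
count = 2^4 = 16

Answer: 16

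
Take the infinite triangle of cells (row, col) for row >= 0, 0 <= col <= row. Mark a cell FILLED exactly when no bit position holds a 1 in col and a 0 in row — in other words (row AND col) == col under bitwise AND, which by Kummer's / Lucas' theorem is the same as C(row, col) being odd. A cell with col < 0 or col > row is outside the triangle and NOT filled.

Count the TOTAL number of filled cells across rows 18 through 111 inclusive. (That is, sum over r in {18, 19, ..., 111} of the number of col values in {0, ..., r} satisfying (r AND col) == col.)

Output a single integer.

r18=10010 pc2: +4 =4
r19=10011 pc3: +8 =12
r20=10100 pc2: +4 =16
r21=10101 pc3: +8 =24
r22=10110 pc3: +8 =32
r23=10111 pc4: +16 =48
r24=11000 pc2: +4 =52
r25=11001 pc3: +8 =60
r26=11010 pc3: +8 =68
r27=11011 pc4: +16 =84
r28=11100 pc3: +8 =92
r29=11101 pc4: +16 =108
r30=11110 pc4: +16 =124
r31=11111 pc5: +32 =156
r32=100000 pc1: +2 =158
r33=100001 pc2: +4 =162
r34=100010 pc2: +4 =166
r35=100011 pc3: +8 =174
r36=100100 pc2: +4 =178
r37=100101 pc3: +8 =186
r38=100110 pc3: +8 =194
r39=100111 pc4: +16 =210
r40=101000 pc2: +4 =214
r41=101001 pc3: +8 =222
r42=101010 pc3: +8 =230
r43=101011 pc4: +16 =246
r44=101100 pc3: +8 =254
r45=101101 pc4: +16 =270
r46=101110 pc4: +16 =286
r47=101111 pc5: +32 =318
r48=110000 pc2: +4 =322
r49=110001 pc3: +8 =330
r50=110010 pc3: +8 =338
r51=110011 pc4: +16 =354
r52=110100 pc3: +8 =362
r53=110101 pc4: +16 =378
r54=110110 pc4: +16 =394
r55=110111 pc5: +32 =426
r56=111000 pc3: +8 =434
r57=111001 pc4: +16 =450
r58=111010 pc4: +16 =466
r59=111011 pc5: +32 =498
r60=111100 pc4: +16 =514
r61=111101 pc5: +32 =546
r62=111110 pc5: +32 =578
r63=111111 pc6: +64 =642
r64=1000000 pc1: +2 =644
r65=1000001 pc2: +4 =648
r66=1000010 pc2: +4 =652
r67=1000011 pc3: +8 =660
r68=1000100 pc2: +4 =664
r69=1000101 pc3: +8 =672
r70=1000110 pc3: +8 =680
r71=1000111 pc4: +16 =696
r72=1001000 pc2: +4 =700
r73=1001001 pc3: +8 =708
r74=1001010 pc3: +8 =716
r75=1001011 pc4: +16 =732
r76=1001100 pc3: +8 =740
r77=1001101 pc4: +16 =756
r78=1001110 pc4: +16 =772
r79=1001111 pc5: +32 =804
r80=1010000 pc2: +4 =808
r81=1010001 pc3: +8 =816
r82=1010010 pc3: +8 =824
r83=1010011 pc4: +16 =840
r84=1010100 pc3: +8 =848
r85=1010101 pc4: +16 =864
r86=1010110 pc4: +16 =880
r87=1010111 pc5: +32 =912
r88=1011000 pc3: +8 =920
r89=1011001 pc4: +16 =936
r90=1011010 pc4: +16 =952
r91=1011011 pc5: +32 =984
r92=1011100 pc4: +16 =1000
r93=1011101 pc5: +32 =1032
r94=1011110 pc5: +32 =1064
r95=1011111 pc6: +64 =1128
r96=1100000 pc2: +4 =1132
r97=1100001 pc3: +8 =1140
r98=1100010 pc3: +8 =1148
r99=1100011 pc4: +16 =1164
r100=1100100 pc3: +8 =1172
r101=1100101 pc4: +16 =1188
r102=1100110 pc4: +16 =1204
r103=1100111 pc5: +32 =1236
r104=1101000 pc3: +8 =1244
r105=1101001 pc4: +16 =1260
r106=1101010 pc4: +16 =1276
r107=1101011 pc5: +32 =1308
r108=1101100 pc4: +16 =1324
r109=1101101 pc5: +32 =1356
r110=1101110 pc5: +32 =1388
r111=1101111 pc6: +64 =1452

Answer: 1452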